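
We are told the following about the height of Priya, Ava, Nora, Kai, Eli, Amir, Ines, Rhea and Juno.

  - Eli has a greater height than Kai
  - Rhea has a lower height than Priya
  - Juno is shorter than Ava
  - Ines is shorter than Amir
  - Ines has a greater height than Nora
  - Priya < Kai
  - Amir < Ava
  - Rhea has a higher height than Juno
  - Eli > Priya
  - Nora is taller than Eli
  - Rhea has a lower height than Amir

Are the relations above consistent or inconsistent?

consistent

Every relation is compatible with Juno < Rhea < Priya < Kai < Eli < Nora < Ines < Amir < Ava; the set is consistent.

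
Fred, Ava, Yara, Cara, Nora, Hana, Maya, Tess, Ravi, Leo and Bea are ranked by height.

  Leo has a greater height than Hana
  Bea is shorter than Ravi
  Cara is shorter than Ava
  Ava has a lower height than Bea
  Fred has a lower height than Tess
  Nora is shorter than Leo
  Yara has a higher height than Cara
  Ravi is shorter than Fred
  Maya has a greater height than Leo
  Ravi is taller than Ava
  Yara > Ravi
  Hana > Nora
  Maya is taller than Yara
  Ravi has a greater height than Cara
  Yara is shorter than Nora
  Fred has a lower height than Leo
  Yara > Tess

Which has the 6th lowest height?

Piecing the relations together gives one ordering: Cara < Ava < Bea < Ravi < Fred < Tess < Yara < Nora < Hana < Leo < Maya.
Counting 6 from the smallest end gives Tess.

Tess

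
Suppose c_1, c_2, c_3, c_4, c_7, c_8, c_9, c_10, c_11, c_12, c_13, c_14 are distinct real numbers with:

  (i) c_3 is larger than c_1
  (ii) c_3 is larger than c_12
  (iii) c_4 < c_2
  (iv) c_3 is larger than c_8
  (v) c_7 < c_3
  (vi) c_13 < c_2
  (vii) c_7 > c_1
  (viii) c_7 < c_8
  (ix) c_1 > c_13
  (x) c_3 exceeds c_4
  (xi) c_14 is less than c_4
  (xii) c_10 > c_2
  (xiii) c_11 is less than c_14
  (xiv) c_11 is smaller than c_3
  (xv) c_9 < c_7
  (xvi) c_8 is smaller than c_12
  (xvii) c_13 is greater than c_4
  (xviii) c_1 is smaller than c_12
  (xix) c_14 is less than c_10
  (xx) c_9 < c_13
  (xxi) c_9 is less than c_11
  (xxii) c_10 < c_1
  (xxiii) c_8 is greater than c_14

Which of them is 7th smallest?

Chaining the given pairs: c_9 < c_11 < c_14 < c_4 < c_13 < c_2 < c_10 < c_1 < c_7 < c_8 < c_12 < c_3.
Counting 7 from the smallest end gives c_10.

c_10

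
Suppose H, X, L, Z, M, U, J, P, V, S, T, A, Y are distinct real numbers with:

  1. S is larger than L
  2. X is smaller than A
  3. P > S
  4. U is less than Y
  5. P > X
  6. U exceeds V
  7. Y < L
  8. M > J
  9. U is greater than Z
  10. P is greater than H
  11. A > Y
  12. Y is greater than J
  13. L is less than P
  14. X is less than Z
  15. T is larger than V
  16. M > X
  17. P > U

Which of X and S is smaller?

X < Z and Z < U give X < U.
Then U < Y extends the chain to Y.
Then Y < L extends the chain to L.
Then L < S extends the chain to S.
So X < S; X is the smaller of the two.

X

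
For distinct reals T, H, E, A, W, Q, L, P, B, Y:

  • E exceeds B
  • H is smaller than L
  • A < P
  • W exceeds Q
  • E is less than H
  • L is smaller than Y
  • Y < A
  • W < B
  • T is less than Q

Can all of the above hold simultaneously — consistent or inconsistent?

Every relation is compatible with T < Q < W < B < E < H < L < Y < A < P; the set is consistent.

consistent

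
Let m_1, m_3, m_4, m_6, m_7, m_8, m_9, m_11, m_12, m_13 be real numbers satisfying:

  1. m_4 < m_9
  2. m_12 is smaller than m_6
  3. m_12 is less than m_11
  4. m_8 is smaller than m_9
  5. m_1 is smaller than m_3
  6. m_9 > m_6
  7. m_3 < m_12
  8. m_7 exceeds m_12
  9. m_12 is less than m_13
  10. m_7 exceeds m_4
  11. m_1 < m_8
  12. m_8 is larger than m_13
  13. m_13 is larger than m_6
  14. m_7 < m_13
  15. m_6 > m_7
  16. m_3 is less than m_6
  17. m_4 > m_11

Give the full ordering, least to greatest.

m_1 < m_3 < m_12 < m_11 < m_4 < m_7 < m_6 < m_13 < m_8 < m_9

Each adjacent pair is fixed by a given relation: m_1 < m_3; m_3 < m_12; m_12 < m_11; m_11 < m_4; m_4 < m_7; m_7 < m_6; m_6 < m_13; m_13 < m_8; m_8 < m_9. Chaining them end to end gives the full order.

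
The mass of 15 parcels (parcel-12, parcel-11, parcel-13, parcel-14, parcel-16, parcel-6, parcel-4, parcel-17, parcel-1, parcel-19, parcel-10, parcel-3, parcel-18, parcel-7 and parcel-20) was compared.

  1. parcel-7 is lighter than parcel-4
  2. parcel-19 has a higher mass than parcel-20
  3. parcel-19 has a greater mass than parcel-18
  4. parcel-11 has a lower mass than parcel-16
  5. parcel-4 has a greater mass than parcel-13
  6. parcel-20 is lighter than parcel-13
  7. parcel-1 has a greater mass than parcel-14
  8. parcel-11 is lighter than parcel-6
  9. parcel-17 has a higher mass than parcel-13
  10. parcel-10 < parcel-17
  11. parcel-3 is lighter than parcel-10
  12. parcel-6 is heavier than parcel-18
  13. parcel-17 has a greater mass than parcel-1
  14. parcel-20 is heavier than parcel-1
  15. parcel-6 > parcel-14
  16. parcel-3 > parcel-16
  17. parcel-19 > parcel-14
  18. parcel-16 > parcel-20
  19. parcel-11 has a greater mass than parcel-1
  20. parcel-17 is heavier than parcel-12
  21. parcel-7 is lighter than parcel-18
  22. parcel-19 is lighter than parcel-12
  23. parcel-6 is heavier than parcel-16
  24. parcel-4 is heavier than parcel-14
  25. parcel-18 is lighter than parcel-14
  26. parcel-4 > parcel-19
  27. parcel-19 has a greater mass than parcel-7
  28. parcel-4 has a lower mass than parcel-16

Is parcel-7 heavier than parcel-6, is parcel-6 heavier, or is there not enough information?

parcel-7 < parcel-18 and parcel-18 < parcel-14 give parcel-7 < parcel-14.
With parcel-14 < parcel-1: parcel-7 < parcel-18 < parcel-14 < parcel-1.
Then parcel-1 < parcel-20 extends the chain to parcel-20.
Then parcel-20 < parcel-13 extends the chain to parcel-13.
With parcel-13 < parcel-4: parcel-7 < parcel-18 < parcel-14 < parcel-1 < parcel-20 < parcel-13 < parcel-4.
With parcel-4 < parcel-16: parcel-7 < parcel-18 < parcel-14 < parcel-1 < parcel-20 < parcel-13 < parcel-4 < parcel-16.
With parcel-16 < parcel-6: parcel-7 < parcel-18 < parcel-14 < parcel-1 < parcel-20 < parcel-13 < parcel-4 < parcel-16 < parcel-6.
So parcel-6 is heavier.

parcel-6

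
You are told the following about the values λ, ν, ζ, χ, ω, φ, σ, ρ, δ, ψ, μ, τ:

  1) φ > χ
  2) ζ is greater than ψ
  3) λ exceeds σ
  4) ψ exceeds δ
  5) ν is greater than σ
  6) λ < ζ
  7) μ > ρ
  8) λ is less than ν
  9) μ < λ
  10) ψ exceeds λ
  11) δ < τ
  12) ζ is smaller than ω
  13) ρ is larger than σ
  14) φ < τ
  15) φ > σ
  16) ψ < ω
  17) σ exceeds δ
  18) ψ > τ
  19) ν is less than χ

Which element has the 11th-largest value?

σ

The consecutive relations fix a unique order: δ < σ < ρ < μ < λ < ν < χ < φ < τ < ψ < ζ < ω.
Counting 11 from the largest end gives σ.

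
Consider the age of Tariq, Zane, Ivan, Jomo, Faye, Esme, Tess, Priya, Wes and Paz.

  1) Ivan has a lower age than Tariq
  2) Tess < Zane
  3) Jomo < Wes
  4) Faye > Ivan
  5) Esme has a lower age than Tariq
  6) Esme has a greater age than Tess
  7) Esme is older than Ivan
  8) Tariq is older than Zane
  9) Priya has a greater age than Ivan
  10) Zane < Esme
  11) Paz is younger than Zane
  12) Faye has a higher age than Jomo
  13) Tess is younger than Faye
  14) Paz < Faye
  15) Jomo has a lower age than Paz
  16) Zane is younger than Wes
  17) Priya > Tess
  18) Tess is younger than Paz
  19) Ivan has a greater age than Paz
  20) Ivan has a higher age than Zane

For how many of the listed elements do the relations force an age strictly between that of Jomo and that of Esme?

3

Chaining upward from Jomo reaches: Paz, Zane, Wes, Ivan, Faye, Priya, Tariq.
Chaining downward from Esme reaches: Tess, Paz, Zane, Ivan.
Strictly between Jomo and Esme are those in both lists: Paz, Zane, Ivan — 3 elements.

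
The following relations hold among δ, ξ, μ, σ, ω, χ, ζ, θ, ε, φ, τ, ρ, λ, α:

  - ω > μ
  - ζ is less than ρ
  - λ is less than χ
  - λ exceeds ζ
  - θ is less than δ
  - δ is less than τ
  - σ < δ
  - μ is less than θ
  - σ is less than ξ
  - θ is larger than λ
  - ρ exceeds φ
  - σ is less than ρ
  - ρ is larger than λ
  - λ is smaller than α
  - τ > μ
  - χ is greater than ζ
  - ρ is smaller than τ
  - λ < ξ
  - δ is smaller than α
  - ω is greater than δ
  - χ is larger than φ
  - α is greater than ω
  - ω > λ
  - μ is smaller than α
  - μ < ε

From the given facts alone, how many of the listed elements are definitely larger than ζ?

From ζ the given relations immediately reach λ, χ, ρ.
From those, ξ, θ, ω, τ, α — 8 in total.
From those, δ — 9 in total.
Nothing else is reachable above ζ; 9 in all.

9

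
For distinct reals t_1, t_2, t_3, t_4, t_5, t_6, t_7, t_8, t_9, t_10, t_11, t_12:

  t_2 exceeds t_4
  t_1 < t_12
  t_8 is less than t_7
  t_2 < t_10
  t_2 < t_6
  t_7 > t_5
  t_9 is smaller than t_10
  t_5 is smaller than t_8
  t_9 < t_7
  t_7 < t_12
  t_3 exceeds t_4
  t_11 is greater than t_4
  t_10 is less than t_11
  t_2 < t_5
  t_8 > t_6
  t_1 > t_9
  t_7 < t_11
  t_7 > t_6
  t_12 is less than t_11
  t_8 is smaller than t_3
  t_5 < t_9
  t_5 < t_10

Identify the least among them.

t_4

t_2 is not least since t_4 < t_2; t_5 is not least since t_2 < t_5; t_9 is not least since t_5 < t_9; t_6 is not least since t_2 < t_6; t_8 is not least since t_5 < t_8; t_10 is not least since t_2 < t_10; t_3 is not least since t_8 < t_3; t_7 is not least since t_5 < t_7; t_1 is not least since t_9 < t_1; t_12 is not least since t_1 < t_12; t_11 is not least since t_4 < t_11.
Only t_4 has nothing below it, so t_4 is the least.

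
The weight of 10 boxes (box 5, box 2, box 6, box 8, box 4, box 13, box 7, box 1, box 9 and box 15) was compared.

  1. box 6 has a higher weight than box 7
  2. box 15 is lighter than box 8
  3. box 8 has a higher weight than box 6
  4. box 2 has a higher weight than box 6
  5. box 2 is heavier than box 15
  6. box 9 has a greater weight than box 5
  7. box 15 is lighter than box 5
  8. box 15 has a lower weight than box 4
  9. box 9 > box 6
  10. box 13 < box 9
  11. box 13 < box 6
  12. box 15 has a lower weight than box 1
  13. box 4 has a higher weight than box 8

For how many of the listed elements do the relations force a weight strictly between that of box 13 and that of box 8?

The relations place box 13 below box 8. An element lies strictly between them when it is forced above box 13 and also forced below box 8.
Above box 13: {box 6, box 9, box 2, box 4}. Below box 8: {box 15, box 7, box 6}.
Intersection: {box 6} — 1.

1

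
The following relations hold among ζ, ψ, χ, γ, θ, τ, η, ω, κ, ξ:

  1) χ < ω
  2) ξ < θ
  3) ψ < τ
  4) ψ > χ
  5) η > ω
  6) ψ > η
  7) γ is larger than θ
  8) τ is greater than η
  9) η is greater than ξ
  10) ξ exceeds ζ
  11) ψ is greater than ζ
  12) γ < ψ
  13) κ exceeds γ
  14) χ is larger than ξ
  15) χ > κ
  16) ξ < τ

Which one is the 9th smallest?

ψ

Piecing the relations together gives one ordering: ζ < ξ < θ < γ < κ < χ < ω < η < ψ < τ.
Counting 9 from the smallest end gives ψ.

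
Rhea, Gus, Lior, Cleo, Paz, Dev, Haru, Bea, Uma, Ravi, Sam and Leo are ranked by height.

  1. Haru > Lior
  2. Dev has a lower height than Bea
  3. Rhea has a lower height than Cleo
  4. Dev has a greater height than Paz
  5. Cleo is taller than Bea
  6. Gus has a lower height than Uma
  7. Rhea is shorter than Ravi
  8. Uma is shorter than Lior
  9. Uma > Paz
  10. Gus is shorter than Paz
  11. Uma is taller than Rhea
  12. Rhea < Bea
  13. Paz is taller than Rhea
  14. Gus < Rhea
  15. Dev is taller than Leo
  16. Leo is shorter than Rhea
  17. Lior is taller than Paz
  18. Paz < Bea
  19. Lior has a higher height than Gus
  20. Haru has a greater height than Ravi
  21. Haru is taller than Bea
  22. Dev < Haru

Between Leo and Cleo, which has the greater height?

Cleo

Chaining the given relations: Leo < Rhea < Paz < Dev < Bea < Cleo.
So Leo < Cleo; Cleo is the taller of the two.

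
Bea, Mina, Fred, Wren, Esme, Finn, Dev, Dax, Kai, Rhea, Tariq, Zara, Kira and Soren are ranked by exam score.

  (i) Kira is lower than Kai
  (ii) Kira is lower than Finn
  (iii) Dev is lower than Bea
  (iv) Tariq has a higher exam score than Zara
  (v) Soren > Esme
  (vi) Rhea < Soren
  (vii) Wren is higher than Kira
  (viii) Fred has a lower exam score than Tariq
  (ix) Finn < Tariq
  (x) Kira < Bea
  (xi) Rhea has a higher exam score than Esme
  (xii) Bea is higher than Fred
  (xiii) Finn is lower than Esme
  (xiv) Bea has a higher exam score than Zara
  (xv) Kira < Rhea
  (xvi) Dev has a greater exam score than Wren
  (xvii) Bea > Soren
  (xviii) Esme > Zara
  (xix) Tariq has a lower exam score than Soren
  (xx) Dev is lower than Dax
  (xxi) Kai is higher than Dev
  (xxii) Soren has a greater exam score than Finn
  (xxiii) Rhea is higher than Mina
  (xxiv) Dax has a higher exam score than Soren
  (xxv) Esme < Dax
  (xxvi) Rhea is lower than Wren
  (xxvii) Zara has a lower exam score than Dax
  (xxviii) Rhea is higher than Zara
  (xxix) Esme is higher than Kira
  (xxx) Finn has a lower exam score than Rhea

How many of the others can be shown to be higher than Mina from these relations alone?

7

From Mina the given relations immediately reach Rhea.
From those, Wren, Soren — 3 in total.
From those, Dev, Dax, Bea — 6 in total.
From those, Kai — 7 in total.
No other element is forced above Mina by the given relations, so the count is 7.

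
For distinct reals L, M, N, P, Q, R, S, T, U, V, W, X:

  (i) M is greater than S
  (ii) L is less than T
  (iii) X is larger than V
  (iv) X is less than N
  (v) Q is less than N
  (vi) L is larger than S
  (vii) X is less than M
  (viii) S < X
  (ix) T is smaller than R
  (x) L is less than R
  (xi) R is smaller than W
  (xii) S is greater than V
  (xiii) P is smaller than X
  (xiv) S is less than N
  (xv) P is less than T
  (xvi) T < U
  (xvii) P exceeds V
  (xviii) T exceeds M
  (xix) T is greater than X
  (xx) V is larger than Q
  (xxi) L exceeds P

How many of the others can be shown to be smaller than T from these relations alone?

The elements the relations force below T are Q, V, P, S, L, X, M — no chain reaches any other.
That is 7.

7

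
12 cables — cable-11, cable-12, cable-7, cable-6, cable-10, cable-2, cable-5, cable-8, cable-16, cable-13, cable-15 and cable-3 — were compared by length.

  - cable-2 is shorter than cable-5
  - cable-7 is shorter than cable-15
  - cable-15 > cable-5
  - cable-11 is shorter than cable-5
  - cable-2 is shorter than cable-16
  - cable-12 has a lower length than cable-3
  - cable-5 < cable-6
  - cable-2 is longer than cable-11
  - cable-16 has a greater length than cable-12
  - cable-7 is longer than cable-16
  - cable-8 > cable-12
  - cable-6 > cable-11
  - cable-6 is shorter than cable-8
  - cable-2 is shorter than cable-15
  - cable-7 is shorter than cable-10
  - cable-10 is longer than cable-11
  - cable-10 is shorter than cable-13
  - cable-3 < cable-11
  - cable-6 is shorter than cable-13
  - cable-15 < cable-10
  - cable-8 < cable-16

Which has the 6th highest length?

Chaining the given pairs: cable-12 < cable-3 < cable-11 < cable-2 < cable-5 < cable-6 < cable-8 < cable-16 < cable-7 < cable-15 < cable-10 < cable-13.
The 6th largest is cable-8.

cable-8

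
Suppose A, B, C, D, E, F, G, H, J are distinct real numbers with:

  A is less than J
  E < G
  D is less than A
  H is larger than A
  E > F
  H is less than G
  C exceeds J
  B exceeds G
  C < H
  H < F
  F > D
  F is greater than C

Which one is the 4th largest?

Chaining the given pairs: D < A < J < C < H < F < E < G < B.
The 4th largest is F.

F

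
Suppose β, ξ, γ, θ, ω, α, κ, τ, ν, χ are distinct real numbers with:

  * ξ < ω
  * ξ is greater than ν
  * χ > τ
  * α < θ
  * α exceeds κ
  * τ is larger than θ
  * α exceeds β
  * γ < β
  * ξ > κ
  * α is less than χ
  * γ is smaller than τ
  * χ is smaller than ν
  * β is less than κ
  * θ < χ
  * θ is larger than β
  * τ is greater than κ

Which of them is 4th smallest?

α

Chaining the given pairs: γ < β < κ < α < θ < τ < χ < ν < ξ < ω.
The 4th smallest is α.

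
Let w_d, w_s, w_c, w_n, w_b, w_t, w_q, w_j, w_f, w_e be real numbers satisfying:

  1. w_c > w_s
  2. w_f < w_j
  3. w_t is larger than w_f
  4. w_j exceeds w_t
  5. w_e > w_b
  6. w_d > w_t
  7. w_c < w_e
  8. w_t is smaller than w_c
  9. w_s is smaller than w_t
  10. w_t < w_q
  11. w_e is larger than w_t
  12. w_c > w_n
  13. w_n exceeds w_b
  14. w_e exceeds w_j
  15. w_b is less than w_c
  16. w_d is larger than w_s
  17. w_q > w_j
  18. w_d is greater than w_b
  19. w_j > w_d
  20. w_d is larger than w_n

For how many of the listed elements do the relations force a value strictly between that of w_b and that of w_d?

Chaining upward from w_b reaches: w_n, w_j, w_c, w_q, w_e.
Chaining downward from w_d reaches: w_n, w_s, w_f, w_t.
Strictly between w_b and w_d are those in both lists: w_n — 1 element.

1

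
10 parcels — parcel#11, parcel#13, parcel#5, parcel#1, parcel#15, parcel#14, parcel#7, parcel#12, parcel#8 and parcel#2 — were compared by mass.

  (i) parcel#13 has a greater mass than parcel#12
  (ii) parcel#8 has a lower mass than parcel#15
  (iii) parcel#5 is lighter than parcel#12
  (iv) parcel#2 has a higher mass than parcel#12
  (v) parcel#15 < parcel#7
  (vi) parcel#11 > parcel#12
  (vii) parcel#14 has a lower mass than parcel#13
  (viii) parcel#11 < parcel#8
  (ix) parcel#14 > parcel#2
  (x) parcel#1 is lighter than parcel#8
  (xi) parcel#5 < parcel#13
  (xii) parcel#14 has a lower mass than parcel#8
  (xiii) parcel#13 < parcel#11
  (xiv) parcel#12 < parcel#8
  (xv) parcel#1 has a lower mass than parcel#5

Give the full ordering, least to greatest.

The consecutive links are each given: parcel#1 < parcel#5; parcel#5 < parcel#12; parcel#12 < parcel#2; parcel#2 < parcel#14; parcel#14 < parcel#13; parcel#13 < parcel#11; parcel#11 < parcel#8; parcel#8 < parcel#15; parcel#15 < parcel#7.

parcel#1 < parcel#5 < parcel#12 < parcel#2 < parcel#14 < parcel#13 < parcel#11 < parcel#8 < parcel#15 < parcel#7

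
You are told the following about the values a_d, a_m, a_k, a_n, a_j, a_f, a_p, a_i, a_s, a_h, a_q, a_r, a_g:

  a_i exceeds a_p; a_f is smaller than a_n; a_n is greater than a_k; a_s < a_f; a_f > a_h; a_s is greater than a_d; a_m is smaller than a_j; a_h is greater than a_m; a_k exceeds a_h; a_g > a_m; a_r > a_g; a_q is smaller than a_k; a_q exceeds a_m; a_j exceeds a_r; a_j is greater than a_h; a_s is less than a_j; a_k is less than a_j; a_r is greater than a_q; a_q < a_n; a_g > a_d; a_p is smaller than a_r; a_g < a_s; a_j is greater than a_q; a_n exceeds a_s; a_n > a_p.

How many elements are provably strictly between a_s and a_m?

Chaining upward from a_m reaches: a_h, a_q, a_g, a_r, a_f, a_k, a_j, a_n.
Chaining downward from a_s reaches: a_d, a_g.
Strictly between a_m and a_s are those in both lists: a_g — 1 element.

1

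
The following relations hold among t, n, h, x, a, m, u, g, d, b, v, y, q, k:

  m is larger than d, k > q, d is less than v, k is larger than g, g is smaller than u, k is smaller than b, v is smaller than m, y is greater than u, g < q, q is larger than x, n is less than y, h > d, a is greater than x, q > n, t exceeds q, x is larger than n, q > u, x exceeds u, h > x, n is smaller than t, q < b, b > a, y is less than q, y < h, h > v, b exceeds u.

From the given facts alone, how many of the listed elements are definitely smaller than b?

8

Directly below b: u, q, a, k.
One step further: n, g, y, x (8 so far).
Nothing else is reachable below b; 8 in all.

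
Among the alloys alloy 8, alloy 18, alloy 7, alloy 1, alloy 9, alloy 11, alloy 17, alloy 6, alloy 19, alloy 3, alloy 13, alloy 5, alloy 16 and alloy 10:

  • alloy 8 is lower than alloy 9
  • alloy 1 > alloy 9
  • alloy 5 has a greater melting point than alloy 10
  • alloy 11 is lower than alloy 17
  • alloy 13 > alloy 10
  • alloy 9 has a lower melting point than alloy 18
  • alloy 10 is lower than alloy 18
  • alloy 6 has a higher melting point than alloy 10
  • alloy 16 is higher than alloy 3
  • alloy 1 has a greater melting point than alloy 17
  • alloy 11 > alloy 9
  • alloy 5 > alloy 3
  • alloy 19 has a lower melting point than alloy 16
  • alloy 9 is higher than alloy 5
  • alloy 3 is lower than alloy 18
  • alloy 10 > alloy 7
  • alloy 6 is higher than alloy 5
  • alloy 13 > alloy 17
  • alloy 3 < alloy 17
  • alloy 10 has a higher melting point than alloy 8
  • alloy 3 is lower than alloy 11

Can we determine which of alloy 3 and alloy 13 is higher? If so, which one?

alloy 3 < alloy 5 and alloy 5 < alloy 9 give alloy 3 < alloy 9.
Then alloy 9 < alloy 11 extends the chain to alloy 11.
Then alloy 11 < alloy 17 extends the chain to alloy 17.
With alloy 17 < alloy 13: alloy 3 < alloy 5 < alloy 9 < alloy 11 < alloy 17 < alloy 13.
So alloy 13 is higher.

alloy 13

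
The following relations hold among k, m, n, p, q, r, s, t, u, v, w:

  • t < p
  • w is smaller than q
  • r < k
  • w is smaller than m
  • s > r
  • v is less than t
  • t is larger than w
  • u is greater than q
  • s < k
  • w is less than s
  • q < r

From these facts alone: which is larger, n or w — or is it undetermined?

undetermined

Following every chain through w: above w we get q, r, m, s, u, t, p, k.
n is not reached, and no chain runs the other way from n to w.
So the given relations leave the order of w and n undetermined.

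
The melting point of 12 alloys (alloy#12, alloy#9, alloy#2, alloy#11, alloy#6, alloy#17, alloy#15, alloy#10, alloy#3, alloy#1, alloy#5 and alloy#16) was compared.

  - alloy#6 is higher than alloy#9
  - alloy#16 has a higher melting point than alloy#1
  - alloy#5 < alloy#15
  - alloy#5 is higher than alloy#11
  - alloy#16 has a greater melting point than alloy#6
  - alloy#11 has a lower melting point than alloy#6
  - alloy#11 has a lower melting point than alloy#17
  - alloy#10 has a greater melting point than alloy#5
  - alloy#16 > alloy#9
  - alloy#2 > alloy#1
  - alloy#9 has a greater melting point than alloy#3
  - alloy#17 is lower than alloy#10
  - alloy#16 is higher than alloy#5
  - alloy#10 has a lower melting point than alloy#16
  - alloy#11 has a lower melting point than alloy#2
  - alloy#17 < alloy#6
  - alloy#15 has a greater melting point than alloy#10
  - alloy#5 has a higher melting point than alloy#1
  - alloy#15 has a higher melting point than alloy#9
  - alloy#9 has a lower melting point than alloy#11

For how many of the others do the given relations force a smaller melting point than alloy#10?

The elements the relations force below alloy#10 are alloy#3, alloy#9, alloy#11, alloy#1, alloy#17, alloy#5 — no chain reaches any other.
That is 6.

6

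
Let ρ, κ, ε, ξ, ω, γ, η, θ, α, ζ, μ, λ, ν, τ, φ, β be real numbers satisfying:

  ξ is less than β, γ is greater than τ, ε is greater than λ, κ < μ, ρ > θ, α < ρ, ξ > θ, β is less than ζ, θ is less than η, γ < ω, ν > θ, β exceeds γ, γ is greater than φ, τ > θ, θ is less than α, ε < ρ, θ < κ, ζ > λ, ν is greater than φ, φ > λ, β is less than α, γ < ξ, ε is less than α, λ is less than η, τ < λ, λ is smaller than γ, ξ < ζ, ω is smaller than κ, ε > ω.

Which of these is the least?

Chaining upward from θ: directly above it, τ, η, ξ, ν, α, κ, ρ; then λ, γ, β, ζ, μ; then φ, ω, ε.
That covers every other element, and nothing is given below θ, so θ is the least.

θ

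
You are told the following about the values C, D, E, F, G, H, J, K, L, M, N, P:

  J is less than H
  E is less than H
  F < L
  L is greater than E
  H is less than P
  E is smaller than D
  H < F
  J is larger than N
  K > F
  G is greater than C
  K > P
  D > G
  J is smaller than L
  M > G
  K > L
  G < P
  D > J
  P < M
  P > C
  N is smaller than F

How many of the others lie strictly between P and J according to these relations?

1

The relations place J below P. An element lies strictly between them when it is forced above J and also forced below P.
Above J: {H, D, F, L, K, M}. Below P: {N, C, E, G, H}.
Intersection: {H} — 1.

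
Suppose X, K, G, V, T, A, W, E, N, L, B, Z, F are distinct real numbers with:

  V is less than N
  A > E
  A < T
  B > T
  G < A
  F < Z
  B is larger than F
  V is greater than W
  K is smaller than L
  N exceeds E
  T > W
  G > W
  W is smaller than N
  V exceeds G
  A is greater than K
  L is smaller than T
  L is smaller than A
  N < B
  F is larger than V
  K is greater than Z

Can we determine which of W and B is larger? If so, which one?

W < G and G < V give W < V.
With V < F: W < G < V < F.
With F < Z: W < G < V < F < Z.
With Z < K: W < G < V < F < Z < K.
With K < A: W < G < V < F < Z < K < A.
With A < T: W < G < V < F < Z < K < A < T.
Then T < B extends the chain to B.
So B is larger.

B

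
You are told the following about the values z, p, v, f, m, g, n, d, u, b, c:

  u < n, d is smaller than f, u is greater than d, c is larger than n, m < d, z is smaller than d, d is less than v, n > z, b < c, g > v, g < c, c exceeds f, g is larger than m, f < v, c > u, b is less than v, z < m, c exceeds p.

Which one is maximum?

c

Chaining downward from c: directly below it, f, u, n, b, p, g; then z, m, d, v.
That covers every other element, and nothing is given above c, so c is the maximum.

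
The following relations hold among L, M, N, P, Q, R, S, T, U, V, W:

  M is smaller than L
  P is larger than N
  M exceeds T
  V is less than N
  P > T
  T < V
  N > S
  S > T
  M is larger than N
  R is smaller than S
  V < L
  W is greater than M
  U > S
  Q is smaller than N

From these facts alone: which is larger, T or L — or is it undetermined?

Chaining the given relations: T < V < N < M < L.
So L is larger.

L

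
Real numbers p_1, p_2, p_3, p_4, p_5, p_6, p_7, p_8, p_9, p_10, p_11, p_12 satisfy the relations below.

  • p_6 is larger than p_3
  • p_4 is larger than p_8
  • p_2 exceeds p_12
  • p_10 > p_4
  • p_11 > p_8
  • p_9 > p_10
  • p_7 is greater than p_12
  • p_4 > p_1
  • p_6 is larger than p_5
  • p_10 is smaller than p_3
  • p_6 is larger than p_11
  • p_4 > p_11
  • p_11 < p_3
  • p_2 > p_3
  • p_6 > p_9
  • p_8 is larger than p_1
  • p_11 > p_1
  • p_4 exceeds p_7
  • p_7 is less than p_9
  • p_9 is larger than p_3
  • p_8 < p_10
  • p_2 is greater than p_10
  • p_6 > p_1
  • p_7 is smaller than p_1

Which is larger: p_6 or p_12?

Chaining the given relations: p_12 < p_7 < p_1 < p_8 < p_11 < p_4 < p_10 < p_3 < p_9 < p_6.
So p_12 < p_6; p_6 is the larger of the two.

p_6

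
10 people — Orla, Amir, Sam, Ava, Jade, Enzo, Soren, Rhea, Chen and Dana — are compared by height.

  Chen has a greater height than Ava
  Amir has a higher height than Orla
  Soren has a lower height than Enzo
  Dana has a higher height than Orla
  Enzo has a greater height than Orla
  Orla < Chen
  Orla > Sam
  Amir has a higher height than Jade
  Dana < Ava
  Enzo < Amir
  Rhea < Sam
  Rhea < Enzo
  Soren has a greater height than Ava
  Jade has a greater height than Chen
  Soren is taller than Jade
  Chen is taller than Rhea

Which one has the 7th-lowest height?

Jade

Chaining the given pairs: Rhea < Sam < Orla < Dana < Ava < Chen < Jade < Soren < Enzo < Amir.
Counting 7 from the smallest end gives Jade.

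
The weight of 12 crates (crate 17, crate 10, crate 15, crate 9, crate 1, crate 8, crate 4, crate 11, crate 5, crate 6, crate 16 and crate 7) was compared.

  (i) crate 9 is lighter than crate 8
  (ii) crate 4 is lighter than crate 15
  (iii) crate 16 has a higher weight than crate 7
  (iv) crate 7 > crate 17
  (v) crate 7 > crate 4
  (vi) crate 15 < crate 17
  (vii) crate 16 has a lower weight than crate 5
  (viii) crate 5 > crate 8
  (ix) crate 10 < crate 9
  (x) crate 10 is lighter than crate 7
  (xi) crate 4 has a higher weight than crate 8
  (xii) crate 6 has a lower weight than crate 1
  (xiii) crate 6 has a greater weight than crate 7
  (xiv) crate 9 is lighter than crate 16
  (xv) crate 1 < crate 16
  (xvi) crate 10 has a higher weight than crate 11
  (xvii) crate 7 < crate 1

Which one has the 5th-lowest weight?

crate 4

Chaining the given pairs: crate 11 < crate 10 < crate 9 < crate 8 < crate 4 < crate 15 < crate 17 < crate 7 < crate 6 < crate 1 < crate 16 < crate 5.
The 5th smallest is crate 4.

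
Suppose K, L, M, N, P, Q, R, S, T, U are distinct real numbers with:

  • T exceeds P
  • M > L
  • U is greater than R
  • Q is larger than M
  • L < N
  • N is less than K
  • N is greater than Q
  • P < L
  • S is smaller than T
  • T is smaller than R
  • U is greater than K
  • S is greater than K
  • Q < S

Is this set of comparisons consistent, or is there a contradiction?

Every relation is compatible with P < L < M < Q < N < K < S < T < R < U; the set is consistent.

consistent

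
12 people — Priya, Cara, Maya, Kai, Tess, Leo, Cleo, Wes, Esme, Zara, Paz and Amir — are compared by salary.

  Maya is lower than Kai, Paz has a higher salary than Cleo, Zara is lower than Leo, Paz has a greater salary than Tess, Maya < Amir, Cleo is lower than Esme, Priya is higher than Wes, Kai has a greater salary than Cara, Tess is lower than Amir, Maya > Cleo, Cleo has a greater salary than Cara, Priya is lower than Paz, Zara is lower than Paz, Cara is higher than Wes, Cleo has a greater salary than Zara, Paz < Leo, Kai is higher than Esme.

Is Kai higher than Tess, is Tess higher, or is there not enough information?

Following every chain through Tess: above Tess we get Paz, Amir, Leo.
Kai is not reached, and no chain runs the other way from Kai to Tess.
So the given relations leave the order of Tess and Kai undetermined.

undetermined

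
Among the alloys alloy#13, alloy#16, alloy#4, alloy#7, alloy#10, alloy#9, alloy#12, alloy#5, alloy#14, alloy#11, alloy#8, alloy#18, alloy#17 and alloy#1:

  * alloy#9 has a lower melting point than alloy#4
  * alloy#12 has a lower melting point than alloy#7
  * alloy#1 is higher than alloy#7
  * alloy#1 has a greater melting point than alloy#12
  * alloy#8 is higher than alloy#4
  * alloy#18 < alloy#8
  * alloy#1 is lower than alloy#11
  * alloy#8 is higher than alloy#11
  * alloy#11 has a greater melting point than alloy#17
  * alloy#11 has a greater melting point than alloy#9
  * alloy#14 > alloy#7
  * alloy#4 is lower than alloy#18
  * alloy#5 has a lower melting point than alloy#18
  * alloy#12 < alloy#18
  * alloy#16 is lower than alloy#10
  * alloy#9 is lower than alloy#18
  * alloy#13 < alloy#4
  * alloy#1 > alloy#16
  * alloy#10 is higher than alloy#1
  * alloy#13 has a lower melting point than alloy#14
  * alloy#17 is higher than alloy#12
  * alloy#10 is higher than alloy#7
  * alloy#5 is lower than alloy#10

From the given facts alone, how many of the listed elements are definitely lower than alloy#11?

Directly below alloy#11: alloy#9, alloy#1, alloy#17.
One step further: alloy#12, alloy#16, alloy#7 (6 so far).
Nothing else is reachable below alloy#11; 6 in all.

6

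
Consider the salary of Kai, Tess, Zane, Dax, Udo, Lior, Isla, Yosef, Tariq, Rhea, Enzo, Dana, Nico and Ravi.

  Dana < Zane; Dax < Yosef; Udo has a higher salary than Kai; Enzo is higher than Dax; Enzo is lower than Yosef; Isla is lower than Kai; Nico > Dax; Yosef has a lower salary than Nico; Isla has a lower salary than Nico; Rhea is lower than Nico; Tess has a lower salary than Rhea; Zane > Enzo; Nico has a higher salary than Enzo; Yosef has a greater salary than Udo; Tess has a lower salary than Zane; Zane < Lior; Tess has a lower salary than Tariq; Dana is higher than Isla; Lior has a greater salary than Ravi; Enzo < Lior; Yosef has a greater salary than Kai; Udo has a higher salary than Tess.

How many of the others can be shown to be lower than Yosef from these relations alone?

6

The elements the relations force below Yosef are Isla, Dax, Tess, Enzo, Kai, Udo — no chain reaches any other.
That is 6.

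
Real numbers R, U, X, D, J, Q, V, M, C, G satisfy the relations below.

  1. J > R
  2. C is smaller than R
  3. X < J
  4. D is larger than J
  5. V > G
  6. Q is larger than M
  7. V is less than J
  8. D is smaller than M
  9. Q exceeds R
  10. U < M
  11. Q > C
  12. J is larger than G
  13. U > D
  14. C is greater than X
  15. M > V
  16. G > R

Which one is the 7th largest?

G

Chaining the given pairs: X < C < R < G < V < J < D < U < M < Q.
The 7th largest is G.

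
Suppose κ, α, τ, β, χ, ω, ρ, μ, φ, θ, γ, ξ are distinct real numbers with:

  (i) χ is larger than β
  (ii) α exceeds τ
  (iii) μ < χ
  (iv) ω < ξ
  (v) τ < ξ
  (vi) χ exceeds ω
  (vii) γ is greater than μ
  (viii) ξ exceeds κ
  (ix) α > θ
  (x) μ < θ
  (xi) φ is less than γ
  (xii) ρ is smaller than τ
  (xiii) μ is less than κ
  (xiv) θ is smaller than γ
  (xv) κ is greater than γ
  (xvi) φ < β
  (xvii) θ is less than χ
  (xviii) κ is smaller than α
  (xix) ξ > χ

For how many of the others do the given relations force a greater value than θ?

5

From θ the given relations immediately reach γ, χ, α.
From those, κ, ξ — 5 in total.
Nothing else is reachable above θ; 5 in all.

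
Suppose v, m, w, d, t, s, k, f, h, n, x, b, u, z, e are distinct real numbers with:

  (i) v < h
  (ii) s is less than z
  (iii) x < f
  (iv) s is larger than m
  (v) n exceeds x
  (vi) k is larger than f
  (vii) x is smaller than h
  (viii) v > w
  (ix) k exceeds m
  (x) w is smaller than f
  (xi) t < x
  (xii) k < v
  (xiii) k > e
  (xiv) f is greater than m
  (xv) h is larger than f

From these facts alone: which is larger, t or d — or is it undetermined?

undetermined

Following every chain through d: nothing is chained to d.
t is not reached, and no chain runs the other way from t to d.
So the given relations leave the order of d and t undetermined.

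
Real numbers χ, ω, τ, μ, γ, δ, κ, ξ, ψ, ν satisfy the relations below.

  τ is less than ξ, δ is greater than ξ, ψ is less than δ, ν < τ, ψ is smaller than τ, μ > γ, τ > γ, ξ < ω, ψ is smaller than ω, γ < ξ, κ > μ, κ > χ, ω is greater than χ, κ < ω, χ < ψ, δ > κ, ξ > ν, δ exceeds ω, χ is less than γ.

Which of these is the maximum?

Chaining downward from δ: directly below it, ψ, ξ, κ, ω; then χ, γ, ν, μ, τ.
That covers every other element, and nothing is given above δ, so δ is the maximum.

δ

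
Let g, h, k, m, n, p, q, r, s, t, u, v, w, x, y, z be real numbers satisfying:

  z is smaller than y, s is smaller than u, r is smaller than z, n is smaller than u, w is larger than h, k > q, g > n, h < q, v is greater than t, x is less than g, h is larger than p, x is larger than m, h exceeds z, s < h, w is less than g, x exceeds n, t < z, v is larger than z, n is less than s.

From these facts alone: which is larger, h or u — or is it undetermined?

undetermined

Following every chain through h: above h we get w, q, k, g; below h we get r, t, z, n, s, p.
u is not reached, and no chain runs the other way from u to h.
So the given relations leave the order of h and u undetermined.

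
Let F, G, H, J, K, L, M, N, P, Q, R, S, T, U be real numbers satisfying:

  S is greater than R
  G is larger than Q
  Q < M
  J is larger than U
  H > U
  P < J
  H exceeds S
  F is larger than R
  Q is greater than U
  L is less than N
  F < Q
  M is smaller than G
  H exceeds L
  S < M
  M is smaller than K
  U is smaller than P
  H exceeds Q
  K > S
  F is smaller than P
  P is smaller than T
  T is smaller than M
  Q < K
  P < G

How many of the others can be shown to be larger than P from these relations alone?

5

From P the given relations immediately reach T, J, G.
From those, M — 4 in total.
From those, K — 5 in total.
Nothing else is reachable above P; 5 in all.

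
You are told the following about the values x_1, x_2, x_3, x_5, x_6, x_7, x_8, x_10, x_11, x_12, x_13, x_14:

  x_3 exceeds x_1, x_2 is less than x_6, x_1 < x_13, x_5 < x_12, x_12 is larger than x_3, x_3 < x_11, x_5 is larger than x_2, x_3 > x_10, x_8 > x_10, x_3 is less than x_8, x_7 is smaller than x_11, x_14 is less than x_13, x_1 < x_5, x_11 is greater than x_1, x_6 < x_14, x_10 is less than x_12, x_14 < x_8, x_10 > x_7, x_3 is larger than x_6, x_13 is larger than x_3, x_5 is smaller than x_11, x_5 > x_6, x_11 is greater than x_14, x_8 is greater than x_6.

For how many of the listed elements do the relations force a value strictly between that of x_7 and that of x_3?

1

The relations place x_7 below x_3. An element lies strictly between them when it is forced above x_7 and also forced below x_3.
Above x_7: {x_10, x_12, x_11, x_8, x_13}. Below x_3: {x_2, x_10, x_6, x_1}.
Intersection: {x_10} — 1.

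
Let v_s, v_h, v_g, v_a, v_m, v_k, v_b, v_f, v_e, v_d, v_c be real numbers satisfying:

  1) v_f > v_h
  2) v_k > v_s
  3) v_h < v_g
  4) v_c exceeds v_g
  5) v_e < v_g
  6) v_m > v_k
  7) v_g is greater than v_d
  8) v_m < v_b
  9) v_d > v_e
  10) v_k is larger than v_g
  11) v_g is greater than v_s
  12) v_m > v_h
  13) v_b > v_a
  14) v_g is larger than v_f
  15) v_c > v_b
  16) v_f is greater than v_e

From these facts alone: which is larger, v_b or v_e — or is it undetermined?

v_b

v_e < v_d < v_g < v_k < v_m < v_b, by transitivity through v_d, v_g, v_k, v_m.
So v_b is larger.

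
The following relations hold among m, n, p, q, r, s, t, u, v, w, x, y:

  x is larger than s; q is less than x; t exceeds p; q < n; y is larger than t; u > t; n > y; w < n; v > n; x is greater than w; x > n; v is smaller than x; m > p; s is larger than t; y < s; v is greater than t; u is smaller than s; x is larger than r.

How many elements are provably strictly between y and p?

The relations place p below y. An element lies strictly between them when it is forced above p and also forced below y.
Above p: {t, u, s, n, m, v, x}. Below y: {t}.
Intersection: {t} — 1.

1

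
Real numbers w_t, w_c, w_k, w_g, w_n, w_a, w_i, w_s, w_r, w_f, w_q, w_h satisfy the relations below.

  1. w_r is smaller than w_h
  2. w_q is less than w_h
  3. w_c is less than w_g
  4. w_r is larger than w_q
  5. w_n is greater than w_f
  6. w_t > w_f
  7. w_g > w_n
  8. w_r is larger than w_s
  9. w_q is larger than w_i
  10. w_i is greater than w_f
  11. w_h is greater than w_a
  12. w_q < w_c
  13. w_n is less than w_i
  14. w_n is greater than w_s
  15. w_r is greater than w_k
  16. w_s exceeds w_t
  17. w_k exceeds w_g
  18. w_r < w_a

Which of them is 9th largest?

w_n

Chaining the given pairs: w_f < w_t < w_s < w_n < w_i < w_q < w_c < w_g < w_k < w_r < w_a < w_h.
Counting 9 from the largest end gives w_n.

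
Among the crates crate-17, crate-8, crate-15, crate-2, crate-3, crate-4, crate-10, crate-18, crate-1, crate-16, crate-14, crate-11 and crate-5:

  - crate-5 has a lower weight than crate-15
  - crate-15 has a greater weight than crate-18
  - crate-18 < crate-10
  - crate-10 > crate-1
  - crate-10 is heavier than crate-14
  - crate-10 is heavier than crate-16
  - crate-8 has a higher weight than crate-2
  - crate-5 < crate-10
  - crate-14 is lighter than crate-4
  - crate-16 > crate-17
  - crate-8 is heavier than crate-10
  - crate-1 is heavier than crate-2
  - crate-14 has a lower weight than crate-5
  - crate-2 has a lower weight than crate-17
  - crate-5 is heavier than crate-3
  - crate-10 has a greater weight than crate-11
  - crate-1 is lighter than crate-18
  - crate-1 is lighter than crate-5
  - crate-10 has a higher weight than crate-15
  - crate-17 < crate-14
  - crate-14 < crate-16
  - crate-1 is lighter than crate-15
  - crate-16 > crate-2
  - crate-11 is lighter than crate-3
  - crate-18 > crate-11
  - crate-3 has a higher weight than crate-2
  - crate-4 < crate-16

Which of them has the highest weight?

crate-2 is not greatest since crate-2 < crate-3; crate-17 is not greatest since crate-17 < crate-14; crate-11 is not greatest since crate-11 < crate-3; crate-1 is not greatest since crate-1 < crate-5; crate-14 is not greatest since crate-14 < crate-4; crate-3 is not greatest since crate-3 < crate-5; crate-18 is not greatest since crate-18 < crate-10; crate-5 is not greatest since crate-5 < crate-10; crate-15 is not greatest since crate-15 < crate-10; crate-4 is not greatest since crate-4 < crate-16; crate-16 is not greatest since crate-16 < crate-10; crate-10 is not greatest since crate-10 < crate-8.
Only crate-8 has nothing above it, so crate-8 is the highest weight.

crate-8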